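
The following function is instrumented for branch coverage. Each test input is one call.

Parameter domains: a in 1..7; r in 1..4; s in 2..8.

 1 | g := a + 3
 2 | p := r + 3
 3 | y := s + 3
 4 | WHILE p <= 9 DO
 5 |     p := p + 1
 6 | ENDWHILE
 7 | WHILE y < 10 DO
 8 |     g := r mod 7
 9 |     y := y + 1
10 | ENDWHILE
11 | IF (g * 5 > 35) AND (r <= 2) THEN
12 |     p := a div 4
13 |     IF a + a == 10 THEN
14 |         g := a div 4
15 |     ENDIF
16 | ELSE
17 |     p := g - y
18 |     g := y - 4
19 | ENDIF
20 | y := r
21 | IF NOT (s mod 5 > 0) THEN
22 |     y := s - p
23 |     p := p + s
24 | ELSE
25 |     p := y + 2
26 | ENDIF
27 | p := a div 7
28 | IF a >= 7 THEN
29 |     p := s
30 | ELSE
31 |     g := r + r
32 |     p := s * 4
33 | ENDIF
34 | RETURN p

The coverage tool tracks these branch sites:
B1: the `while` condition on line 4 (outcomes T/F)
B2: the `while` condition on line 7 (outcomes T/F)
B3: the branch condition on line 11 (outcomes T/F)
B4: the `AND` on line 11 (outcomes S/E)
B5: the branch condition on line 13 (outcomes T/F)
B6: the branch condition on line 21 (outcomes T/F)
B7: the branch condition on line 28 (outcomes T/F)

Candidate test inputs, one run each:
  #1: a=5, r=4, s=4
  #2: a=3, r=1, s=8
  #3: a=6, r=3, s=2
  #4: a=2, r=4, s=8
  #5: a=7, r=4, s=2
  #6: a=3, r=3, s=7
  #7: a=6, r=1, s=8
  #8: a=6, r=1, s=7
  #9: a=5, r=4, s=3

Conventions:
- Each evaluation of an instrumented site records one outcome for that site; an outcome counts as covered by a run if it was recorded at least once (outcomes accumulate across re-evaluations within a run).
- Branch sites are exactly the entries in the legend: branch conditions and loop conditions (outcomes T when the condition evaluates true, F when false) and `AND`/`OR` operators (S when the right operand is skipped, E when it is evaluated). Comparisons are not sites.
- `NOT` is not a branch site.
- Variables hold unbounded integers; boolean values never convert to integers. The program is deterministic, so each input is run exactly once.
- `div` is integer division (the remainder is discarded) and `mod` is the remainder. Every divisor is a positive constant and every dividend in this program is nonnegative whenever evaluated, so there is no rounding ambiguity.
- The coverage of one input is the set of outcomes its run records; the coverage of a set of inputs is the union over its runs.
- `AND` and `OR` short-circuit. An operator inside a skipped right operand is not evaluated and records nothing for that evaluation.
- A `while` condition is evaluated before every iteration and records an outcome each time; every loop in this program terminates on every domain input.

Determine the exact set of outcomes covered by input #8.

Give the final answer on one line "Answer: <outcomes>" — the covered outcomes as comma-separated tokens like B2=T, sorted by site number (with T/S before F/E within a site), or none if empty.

Event log for input #8 (a=6, r=1, s=7):
  B1->T, B1->T, B1->T, B1->T, B1->T, B1->T, B1->F, B2->F, B4->E, B3->T
  B5->F, B6->F, B7->F
deduplicating events, the covered set is: B1=T, B1=F, B2=F, B3=T, B4=E, B5=F, B6=F, B7=F

Answer: B1=T, B1=F, B2=F, B3=T, B4=E, B5=F, B6=F, B7=F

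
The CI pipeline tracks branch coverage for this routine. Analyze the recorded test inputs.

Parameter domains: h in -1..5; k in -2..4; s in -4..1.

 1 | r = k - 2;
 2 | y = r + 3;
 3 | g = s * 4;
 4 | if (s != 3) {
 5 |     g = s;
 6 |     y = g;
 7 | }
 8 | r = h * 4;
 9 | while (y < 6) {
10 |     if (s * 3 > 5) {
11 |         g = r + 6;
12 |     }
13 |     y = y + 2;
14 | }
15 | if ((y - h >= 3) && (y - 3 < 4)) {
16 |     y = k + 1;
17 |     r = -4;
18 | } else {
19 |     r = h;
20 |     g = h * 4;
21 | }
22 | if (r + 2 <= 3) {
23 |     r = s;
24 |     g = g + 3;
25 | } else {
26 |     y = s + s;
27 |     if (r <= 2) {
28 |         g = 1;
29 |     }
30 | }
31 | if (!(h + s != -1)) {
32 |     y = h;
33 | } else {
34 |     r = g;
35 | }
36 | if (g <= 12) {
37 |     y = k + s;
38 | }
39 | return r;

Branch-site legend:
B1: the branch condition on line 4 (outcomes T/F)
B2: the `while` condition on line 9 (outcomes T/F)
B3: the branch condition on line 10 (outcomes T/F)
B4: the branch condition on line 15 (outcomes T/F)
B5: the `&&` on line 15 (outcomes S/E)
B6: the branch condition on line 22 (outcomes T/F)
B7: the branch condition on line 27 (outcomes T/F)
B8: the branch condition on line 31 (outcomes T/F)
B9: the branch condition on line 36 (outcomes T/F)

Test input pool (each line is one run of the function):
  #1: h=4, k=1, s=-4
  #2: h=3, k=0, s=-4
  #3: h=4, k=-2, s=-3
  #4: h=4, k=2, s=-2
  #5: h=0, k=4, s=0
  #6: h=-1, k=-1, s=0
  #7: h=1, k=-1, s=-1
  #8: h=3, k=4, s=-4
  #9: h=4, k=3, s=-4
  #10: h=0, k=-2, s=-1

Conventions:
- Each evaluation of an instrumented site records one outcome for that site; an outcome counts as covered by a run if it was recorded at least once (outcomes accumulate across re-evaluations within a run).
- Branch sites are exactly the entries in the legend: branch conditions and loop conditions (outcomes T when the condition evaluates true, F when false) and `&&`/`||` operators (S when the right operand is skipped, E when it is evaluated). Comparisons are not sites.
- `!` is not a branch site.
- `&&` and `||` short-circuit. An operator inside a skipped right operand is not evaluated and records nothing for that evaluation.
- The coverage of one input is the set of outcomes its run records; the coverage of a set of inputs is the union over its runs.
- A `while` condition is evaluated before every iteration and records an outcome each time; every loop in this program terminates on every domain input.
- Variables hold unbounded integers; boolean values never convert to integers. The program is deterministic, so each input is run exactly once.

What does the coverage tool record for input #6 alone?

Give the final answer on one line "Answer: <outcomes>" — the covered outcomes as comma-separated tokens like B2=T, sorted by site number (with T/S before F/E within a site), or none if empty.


Tracing the run of input #6 (h=-1, k=-1, s=0):
  B1->T, B2->T, B3->F, B2->T, B3->F, B2->T, B3->F, B2->F, B5->E, B4->T
  B6->T, B8->T, B9->T
as a set, this run covers: B1=T, B2=T, B2=F, B3=F, B4=T, B5=E, B6=T, B8=T, B9=T
Answer: B1=T, B2=T, B2=F, B3=F, B4=T, B5=E, B6=T, B8=T, B9=T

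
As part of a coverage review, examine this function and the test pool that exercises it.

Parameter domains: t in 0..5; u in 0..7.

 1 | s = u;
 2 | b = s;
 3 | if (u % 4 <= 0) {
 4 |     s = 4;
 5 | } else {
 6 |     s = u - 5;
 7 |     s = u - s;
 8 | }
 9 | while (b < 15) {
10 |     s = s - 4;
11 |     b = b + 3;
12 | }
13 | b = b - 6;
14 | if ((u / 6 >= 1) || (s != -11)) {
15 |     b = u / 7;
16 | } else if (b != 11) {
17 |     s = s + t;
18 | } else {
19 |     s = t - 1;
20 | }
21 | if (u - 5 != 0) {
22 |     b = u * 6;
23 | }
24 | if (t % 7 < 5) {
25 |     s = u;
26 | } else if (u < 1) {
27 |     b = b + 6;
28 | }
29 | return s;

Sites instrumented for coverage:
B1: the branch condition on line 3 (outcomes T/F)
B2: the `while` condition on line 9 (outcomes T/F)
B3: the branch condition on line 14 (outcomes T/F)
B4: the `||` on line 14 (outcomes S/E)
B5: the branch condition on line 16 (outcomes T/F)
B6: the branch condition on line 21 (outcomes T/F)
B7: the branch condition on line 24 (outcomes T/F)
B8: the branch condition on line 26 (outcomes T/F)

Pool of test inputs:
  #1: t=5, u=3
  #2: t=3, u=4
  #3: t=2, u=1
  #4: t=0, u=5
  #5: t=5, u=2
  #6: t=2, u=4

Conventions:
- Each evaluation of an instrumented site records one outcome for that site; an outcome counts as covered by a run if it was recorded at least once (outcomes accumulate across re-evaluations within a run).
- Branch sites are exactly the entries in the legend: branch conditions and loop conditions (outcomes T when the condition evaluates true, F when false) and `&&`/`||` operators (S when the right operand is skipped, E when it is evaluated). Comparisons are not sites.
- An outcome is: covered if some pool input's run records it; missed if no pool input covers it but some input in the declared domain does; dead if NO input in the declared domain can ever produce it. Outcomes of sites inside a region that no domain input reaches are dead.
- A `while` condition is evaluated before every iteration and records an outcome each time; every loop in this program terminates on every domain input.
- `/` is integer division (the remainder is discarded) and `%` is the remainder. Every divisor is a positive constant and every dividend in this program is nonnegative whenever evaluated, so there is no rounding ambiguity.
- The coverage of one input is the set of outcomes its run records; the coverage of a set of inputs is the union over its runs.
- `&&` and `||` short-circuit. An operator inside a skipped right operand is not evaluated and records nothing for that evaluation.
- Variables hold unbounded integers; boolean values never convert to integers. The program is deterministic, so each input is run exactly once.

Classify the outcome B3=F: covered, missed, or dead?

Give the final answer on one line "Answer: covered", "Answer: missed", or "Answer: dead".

B3=F is recorded by pool input(s) 1, 4 -> covered

Answer: covered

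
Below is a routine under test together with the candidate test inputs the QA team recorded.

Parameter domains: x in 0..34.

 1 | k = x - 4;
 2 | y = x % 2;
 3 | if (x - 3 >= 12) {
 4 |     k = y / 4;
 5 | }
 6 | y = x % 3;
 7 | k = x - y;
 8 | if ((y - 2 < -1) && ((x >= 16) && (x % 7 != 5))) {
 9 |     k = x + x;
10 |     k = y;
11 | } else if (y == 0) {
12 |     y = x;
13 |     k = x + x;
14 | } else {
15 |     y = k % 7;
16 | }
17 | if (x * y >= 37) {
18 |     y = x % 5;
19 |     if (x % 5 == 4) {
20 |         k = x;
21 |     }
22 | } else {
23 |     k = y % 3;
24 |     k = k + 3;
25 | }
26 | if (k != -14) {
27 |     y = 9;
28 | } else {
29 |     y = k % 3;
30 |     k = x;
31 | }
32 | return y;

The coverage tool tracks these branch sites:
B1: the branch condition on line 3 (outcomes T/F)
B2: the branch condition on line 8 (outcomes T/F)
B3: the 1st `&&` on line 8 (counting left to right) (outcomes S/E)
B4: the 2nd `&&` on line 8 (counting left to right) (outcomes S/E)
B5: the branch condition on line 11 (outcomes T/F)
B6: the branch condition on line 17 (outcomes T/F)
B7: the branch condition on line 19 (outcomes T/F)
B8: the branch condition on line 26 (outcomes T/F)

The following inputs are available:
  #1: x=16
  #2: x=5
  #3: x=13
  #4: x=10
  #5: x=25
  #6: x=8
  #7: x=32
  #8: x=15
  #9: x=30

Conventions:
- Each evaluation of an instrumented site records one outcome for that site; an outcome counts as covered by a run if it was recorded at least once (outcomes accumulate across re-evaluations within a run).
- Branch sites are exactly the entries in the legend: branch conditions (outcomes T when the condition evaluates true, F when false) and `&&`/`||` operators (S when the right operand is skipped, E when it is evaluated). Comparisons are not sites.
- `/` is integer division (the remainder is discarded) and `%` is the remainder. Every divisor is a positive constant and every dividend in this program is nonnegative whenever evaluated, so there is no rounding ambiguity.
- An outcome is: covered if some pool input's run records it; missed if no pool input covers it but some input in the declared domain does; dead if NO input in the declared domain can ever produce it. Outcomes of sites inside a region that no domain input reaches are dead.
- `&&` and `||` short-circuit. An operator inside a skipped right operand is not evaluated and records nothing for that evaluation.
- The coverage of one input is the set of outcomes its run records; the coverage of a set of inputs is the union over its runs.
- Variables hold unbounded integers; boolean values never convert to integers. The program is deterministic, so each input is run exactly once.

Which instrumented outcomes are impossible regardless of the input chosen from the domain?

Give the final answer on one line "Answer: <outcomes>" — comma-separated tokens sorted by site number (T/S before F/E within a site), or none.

sweeping the full domain (35 inputs) for each outcome:
  B8=F: zero occurrences over every domain input -> dead
  reachable outcomes have witnesses, e.g. B1=T (e.g. x=15), B1=F (e.g. x=0), B2=T (e.g. x=18), B2=F (e.g. x=0)

Answer: B8=F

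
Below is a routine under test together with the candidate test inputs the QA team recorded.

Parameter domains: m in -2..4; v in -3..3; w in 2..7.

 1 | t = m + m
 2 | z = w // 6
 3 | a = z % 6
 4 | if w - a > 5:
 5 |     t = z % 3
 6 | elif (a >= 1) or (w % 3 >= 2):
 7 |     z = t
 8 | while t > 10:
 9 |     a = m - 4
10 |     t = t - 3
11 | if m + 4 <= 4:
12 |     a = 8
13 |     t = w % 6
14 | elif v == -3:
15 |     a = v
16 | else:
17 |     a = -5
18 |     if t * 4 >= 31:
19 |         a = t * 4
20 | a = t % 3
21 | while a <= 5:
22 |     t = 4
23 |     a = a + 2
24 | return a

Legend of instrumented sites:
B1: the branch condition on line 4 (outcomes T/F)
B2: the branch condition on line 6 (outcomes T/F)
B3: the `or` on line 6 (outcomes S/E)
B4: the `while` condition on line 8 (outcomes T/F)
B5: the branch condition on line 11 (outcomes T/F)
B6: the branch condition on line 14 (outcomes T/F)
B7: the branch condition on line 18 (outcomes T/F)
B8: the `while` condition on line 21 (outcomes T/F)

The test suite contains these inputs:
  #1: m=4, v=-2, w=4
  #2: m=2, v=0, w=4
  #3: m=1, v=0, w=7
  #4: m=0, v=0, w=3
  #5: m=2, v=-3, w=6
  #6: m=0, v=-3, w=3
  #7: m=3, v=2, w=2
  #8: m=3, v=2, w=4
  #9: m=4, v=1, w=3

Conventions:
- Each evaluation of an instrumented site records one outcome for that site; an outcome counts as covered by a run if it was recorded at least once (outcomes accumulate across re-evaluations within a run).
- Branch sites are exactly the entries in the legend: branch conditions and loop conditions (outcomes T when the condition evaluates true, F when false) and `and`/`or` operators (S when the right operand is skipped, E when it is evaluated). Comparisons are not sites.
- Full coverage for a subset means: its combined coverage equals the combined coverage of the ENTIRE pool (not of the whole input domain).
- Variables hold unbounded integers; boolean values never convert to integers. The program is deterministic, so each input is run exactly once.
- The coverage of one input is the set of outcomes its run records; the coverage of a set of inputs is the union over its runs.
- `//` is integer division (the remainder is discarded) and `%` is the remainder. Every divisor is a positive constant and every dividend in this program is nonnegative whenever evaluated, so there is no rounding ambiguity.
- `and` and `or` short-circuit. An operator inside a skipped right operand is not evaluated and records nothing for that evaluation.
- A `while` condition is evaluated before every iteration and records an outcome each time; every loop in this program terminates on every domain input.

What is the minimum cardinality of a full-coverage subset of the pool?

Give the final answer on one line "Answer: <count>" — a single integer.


input #1, m=4, v=-2, w=4: outcomes B1=F, B2=F, B3=E, B4=F, B5=F, B6=F, B7=T, B8=T, B8=F
input #2, m=2, v=0, w=4: outcomes B1=F, B2=F, B3=E, B4=F, B5=F, B6=F, B7=F, B8=T, B8=F
input #3, m=1, v=0, w=7: outcomes B1=T, B4=F, B5=F, B6=F, B7=F, B8=T, B8=F
input #4, m=0, v=0, w=3: outcomes B1=F, B2=F, B3=E, B4=F, B5=T, B8=T, B8=F
input #5, m=2, v=-3, w=6: outcomes B1=F, B2=T, B3=S, B4=F, B5=F, B6=T, B8=T, B8=F
input #6, m=0, v=-3, w=3: outcomes B1=F, B2=F, B3=E, B4=F, B5=T, B8=T, B8=F
input #7, m=3, v=2, w=2: outcomes B1=F, B2=T, B3=E, B4=F, B5=F, B6=F, B7=F, B8=T, B8=F
input #8, m=3, v=2, w=4: outcomes B1=F, B2=F, B3=E, B4=F, B5=F, B6=F, B7=F, B8=T, B8=F
input #9, m=4, v=1, w=3: outcomes B1=F, B2=F, B3=E, B4=F, B5=F, B6=F, B7=T, B8=T, B8=F
pool-wide coverage (15 outcomes): B1=T, B1=F, B2=T, B2=F, B3=S, B3=E, B4=F, B5=T, B5=F, B6=T, B6=F, B7=T, B7=F, B8=T, B8=F
no size-1 subset reaches all 15 outcomes (best union: 9/15)
no size-2 subset reaches all 15 outcomes (best union: 12/15)
no size-3 subset reaches all 15 outcomes (best union: 14/15)
inputs {1, 3, 4, 5} (size 4) cover everything; no size-4 subset with a lexicographically smaller index list covers all 15
Answer: 4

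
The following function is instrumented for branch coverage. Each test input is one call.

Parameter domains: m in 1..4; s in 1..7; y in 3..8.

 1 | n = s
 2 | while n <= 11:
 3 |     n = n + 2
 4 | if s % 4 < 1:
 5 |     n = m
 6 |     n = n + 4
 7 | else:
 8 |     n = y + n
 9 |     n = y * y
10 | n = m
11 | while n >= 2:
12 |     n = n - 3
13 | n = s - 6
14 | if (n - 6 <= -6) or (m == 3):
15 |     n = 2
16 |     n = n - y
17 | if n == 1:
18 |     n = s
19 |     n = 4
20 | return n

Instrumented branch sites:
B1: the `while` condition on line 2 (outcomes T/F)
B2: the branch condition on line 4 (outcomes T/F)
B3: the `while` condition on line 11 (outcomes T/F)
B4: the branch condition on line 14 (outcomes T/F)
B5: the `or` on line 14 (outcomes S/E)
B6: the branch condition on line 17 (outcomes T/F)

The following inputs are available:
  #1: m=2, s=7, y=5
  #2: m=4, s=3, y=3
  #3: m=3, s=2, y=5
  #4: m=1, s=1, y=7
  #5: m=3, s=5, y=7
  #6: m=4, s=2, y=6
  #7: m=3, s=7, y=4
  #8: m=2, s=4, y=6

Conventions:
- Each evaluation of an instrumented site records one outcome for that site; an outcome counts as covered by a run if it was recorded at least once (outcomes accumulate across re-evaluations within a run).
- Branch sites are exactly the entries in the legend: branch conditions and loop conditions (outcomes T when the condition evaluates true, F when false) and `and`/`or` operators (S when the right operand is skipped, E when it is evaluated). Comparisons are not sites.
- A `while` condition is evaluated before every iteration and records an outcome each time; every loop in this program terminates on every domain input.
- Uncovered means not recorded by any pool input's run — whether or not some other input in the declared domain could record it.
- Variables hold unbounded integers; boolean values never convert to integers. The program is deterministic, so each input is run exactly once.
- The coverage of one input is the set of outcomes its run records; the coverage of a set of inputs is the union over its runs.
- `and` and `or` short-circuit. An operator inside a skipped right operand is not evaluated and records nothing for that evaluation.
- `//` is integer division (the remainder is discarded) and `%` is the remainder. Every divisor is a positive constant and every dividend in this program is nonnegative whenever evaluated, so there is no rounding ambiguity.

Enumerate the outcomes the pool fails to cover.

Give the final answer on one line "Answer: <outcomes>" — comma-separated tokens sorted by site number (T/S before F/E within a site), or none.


input #1, m=2, s=7, y=5: events B1->T, B1->T, B1->T, B1->F, B2->F, B3->T, B3->F, B5->E, B4->F, B6->T; outcomes B1=T, B1=F, B2=F, B3=T, B3=F, B4=F, B5=E, B6=T
input #2, m=4, s=3, y=3: events B1->T, B1->T, B1->T, B1->T, B1->T, B1->F, B2->F, B3->T, B3->F, B5->S, B4->T, B6->F; outcomes B1=T, B1=F, B2=F, B3=T, B3=F, B4=T, B5=S, B6=F
input #3, m=3, s=2, y=5: events B1->T, B1->T, B1->T, B1->T, B1->T, B1->F, B2->F, B3->T, B3->F, B5->S, B4->T, B6->F; outcomes B1=T, B1=F, B2=F, B3=T, B3=F, B4=T, B5=S, B6=F
input #4, m=1, s=1, y=7: events B1->T, B1->T, B1->T, B1->T, B1->T, B1->T, B1->F, B2->F, B3->F, B5->S, B4->T, B6->F; outcomes B1=T, B1=F, B2=F, B3=F, B4=T, B5=S, B6=F
input #5, m=3, s=5, y=7: events B1->T, B1->T, B1->T, B1->T, B1->F, B2->F, B3->T, B3->F, B5->S, B4->T, B6->F; outcomes B1=T, B1=F, B2=F, B3=T, B3=F, B4=T, B5=S, B6=F
input #6, m=4, s=2, y=6: events B1->T, B1->T, B1->T, B1->T, B1->T, B1->F, B2->F, B3->T, B3->F, B5->S, B4->T, B6->F; outcomes B1=T, B1=F, B2=F, B3=T, B3=F, B4=T, B5=S, B6=F
input #7, m=3, s=7, y=4: events B1->T, B1->T, B1->T, B1->F, B2->F, B3->T, B3->F, B5->E, B4->T, B6->F; outcomes B1=T, B1=F, B2=F, B3=T, B3=F, B4=T, B5=E, B6=F
input #8, m=2, s=4, y=6: events B1->T, B1->T, B1->T, B1->T, B1->F, B2->T, B3->T, B3->F, B5->S, B4->T, B6->F; outcomes B1=T, B1=F, B2=T, B3=T, B3=F, B4=T, B5=S, B6=F
union over the pool: B1=T, B1=F, B2=T, B2=F, B3=T, B3=F, B4=T, B4=F, B5=S, B5=E, B6=T, B6=F
uncovered (0 of 12): none
Answer: none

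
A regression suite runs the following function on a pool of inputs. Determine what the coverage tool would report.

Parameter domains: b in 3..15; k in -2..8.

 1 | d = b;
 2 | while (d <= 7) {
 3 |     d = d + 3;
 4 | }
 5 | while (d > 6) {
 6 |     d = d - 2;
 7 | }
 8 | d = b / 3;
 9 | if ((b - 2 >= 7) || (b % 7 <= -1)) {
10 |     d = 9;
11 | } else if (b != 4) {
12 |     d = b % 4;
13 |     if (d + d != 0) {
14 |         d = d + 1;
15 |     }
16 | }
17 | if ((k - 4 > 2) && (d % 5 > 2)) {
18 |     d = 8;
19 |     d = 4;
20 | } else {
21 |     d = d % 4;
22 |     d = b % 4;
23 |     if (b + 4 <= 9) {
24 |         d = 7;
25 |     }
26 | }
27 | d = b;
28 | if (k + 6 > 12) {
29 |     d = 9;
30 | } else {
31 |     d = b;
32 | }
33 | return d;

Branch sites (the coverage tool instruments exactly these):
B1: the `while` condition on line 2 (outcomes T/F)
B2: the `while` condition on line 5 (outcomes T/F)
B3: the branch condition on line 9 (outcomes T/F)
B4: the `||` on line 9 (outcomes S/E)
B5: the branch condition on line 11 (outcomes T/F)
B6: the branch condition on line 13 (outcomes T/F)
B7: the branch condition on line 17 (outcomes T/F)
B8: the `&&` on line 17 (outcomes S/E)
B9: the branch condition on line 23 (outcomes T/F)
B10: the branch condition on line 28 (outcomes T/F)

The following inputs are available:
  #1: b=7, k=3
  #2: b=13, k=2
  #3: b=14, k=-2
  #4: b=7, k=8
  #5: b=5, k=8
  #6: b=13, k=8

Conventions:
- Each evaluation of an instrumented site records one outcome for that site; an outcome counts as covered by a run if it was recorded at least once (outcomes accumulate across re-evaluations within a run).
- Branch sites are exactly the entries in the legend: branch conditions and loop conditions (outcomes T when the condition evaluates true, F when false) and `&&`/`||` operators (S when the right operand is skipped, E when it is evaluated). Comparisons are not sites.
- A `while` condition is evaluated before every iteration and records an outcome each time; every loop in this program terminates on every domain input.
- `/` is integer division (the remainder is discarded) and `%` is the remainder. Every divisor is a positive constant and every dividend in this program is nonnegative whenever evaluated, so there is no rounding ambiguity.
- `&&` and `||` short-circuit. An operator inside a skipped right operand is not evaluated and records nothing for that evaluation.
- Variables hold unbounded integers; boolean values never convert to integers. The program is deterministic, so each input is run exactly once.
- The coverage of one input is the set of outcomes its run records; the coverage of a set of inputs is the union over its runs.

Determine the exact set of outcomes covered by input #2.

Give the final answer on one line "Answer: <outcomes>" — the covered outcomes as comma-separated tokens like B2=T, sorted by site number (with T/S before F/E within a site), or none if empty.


Tracing the run of input #2 (b=13, k=2):
  B1->F, B2->T, B2->T, B2->T, B2->T, B2->F, B4->S, B3->T, B8->S, B7->F
  B9->F, B10->F
distinct outcomes covered: B1=F, B2=T, B2=F, B3=T, B4=S, B7=F, B8=S, B9=F, B10=F
Answer: B1=F, B2=T, B2=F, B3=T, B4=S, B7=F, B8=S, B9=F, B10=F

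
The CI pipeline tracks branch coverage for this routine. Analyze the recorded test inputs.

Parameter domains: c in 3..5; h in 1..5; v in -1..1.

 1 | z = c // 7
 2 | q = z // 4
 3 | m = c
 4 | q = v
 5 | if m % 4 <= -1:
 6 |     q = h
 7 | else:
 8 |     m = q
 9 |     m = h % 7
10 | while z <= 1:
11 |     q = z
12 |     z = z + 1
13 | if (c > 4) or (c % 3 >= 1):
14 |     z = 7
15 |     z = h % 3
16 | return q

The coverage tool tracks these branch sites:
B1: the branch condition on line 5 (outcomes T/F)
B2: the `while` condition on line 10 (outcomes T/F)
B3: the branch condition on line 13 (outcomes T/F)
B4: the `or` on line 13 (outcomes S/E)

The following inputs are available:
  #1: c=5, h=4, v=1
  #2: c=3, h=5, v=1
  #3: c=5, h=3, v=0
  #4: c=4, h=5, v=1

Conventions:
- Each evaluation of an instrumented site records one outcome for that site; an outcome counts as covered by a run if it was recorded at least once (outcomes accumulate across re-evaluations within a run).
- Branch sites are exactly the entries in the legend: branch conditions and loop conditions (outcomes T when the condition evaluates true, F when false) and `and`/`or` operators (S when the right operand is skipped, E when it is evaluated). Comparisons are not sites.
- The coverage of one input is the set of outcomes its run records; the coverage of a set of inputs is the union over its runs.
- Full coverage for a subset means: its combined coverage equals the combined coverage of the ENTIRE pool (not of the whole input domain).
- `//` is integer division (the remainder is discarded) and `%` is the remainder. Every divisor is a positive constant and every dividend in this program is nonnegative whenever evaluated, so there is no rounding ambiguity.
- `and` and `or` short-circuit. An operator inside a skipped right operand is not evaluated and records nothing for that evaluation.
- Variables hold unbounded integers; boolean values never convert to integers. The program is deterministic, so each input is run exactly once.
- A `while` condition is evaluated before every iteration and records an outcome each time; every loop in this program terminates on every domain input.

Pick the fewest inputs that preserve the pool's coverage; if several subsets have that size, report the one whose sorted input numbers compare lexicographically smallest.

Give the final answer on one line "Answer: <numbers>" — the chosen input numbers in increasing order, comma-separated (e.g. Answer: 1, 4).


input #1, c=5, h=4, v=1: events B1->F, B2->T, B2->T, B2->F, B4->S, B3->T; outcomes B1=F, B2=T, B2=F, B3=T, B4=S
input #2, c=3, h=5, v=1: events B1->F, B2->T, B2->T, B2->F, B4->E, B3->F; outcomes B1=F, B2=T, B2=F, B3=F, B4=E
input #3, c=5, h=3, v=0: events B1->F, B2->T, B2->T, B2->F, B4->S, B3->T; outcomes B1=F, B2=T, B2=F, B3=T, B4=S
input #4, c=4, h=5, v=1: events B1->F, B2->T, B2->T, B2->F, B4->E, B3->T; outcomes B1=F, B2=T, B2=F, B3=T, B4=E
pool-wide coverage (7 outcomes): B1=F, B2=T, B2=F, B3=T, B3=F, B4=S, B4=E
checked all size-1 subsets: none covers 7 outcomes (max 5/7)
at size 2, {1, 2} reaches all 7 outcomes; every lexicographically earlier size-2 subset fails
Answer: 1, 2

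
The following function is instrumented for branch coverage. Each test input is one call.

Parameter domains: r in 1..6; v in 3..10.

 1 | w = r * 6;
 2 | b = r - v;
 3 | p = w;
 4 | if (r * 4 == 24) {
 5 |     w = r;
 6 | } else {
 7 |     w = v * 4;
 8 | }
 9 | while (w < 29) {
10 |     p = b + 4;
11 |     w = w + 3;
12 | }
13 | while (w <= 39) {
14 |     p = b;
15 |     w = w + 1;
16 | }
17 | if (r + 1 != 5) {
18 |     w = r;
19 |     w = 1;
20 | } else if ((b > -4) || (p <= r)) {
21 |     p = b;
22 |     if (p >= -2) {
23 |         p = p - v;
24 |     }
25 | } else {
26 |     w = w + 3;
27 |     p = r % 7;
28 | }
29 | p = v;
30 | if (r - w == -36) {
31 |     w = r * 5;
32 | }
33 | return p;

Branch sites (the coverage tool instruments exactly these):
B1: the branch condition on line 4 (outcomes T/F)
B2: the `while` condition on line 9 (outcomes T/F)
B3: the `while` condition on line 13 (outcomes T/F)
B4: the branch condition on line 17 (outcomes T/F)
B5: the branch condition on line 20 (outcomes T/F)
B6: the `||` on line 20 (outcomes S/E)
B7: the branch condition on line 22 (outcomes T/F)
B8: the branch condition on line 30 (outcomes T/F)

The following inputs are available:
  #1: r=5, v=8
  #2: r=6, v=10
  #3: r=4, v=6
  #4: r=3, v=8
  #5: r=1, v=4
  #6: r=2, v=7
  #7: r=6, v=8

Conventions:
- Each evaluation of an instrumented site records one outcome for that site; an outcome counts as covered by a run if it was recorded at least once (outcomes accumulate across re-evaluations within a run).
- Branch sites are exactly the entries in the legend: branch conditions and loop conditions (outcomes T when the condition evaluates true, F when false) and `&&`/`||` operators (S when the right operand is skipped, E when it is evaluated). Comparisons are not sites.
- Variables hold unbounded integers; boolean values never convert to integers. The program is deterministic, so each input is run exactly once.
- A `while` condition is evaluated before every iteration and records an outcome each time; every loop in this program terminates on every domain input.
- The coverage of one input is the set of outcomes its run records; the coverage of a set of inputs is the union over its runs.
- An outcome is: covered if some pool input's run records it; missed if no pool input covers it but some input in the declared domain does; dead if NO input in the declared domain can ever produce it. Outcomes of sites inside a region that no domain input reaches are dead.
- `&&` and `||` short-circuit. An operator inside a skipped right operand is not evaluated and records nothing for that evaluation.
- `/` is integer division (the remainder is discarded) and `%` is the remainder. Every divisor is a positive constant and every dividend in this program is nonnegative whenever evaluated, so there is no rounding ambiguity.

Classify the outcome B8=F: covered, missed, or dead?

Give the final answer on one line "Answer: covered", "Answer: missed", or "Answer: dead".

B8=F is recorded by pool input(s) 1, 2, 4, 5, 6, 7 -> covered

Answer: covered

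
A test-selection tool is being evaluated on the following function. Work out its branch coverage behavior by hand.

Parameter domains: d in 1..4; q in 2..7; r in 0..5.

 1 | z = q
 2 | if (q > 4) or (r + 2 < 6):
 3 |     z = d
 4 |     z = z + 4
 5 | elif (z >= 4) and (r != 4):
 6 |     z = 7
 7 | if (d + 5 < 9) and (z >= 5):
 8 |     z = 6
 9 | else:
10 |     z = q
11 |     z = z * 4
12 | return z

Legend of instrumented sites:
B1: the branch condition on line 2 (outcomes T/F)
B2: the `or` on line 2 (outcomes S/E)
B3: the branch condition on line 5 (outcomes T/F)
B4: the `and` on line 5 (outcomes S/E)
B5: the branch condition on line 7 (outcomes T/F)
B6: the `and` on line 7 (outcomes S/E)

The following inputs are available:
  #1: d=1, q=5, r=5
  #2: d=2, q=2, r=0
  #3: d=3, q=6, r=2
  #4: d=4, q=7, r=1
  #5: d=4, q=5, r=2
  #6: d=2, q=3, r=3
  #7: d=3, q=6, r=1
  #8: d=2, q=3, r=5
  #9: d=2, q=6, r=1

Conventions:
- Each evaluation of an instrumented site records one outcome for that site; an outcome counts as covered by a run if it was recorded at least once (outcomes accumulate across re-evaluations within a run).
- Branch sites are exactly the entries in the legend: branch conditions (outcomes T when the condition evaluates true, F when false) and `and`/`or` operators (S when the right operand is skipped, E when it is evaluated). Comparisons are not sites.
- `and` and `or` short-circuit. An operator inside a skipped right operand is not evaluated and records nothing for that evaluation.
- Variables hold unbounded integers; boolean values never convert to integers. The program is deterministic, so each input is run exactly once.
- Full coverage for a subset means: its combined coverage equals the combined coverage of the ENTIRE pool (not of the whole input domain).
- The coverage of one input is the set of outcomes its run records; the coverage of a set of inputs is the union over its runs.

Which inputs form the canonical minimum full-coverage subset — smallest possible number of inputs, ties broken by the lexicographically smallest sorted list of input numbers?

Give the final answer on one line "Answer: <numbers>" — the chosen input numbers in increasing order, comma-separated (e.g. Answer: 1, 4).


#1 (d=1, q=5, r=5) -> covered: B1=T, B2=S, B5=T, B6=E
#2 (d=2, q=2, r=0) -> covered: B1=T, B2=E, B5=T, B6=E
#3 (d=3, q=6, r=2) -> covered: B1=T, B2=S, B5=T, B6=E
#4 (d=4, q=7, r=1) -> covered: B1=T, B2=S, B5=F, B6=S
#5 (d=4, q=5, r=2) -> covered: B1=T, B2=S, B5=F, B6=S
#6 (d=2, q=3, r=3) -> covered: B1=T, B2=E, B5=T, B6=E
#7 (d=3, q=6, r=1) -> covered: B1=T, B2=S, B5=T, B6=E
#8 (d=2, q=3, r=5) -> covered: B1=F, B2=E, B3=F, B4=S, B5=F, B6=E
#9 (d=2, q=6, r=1) -> covered: B1=T, B2=S, B5=T, B6=E
pool-wide coverage (10 outcomes): B1=T, B1=F, B2=S, B2=E, B3=F, B4=S, B5=T, B5=F, B6=S, B6=E
size 1 is not enough: best union over all size-1 subsets is 6/10
size 2 is not enough: best union over all size-2 subsets is 9/10
inputs {1, 4, 8} (size 3) cover everything; no size-3 subset with a lexicographically smaller index list covers all 10
Answer: 1, 4, 8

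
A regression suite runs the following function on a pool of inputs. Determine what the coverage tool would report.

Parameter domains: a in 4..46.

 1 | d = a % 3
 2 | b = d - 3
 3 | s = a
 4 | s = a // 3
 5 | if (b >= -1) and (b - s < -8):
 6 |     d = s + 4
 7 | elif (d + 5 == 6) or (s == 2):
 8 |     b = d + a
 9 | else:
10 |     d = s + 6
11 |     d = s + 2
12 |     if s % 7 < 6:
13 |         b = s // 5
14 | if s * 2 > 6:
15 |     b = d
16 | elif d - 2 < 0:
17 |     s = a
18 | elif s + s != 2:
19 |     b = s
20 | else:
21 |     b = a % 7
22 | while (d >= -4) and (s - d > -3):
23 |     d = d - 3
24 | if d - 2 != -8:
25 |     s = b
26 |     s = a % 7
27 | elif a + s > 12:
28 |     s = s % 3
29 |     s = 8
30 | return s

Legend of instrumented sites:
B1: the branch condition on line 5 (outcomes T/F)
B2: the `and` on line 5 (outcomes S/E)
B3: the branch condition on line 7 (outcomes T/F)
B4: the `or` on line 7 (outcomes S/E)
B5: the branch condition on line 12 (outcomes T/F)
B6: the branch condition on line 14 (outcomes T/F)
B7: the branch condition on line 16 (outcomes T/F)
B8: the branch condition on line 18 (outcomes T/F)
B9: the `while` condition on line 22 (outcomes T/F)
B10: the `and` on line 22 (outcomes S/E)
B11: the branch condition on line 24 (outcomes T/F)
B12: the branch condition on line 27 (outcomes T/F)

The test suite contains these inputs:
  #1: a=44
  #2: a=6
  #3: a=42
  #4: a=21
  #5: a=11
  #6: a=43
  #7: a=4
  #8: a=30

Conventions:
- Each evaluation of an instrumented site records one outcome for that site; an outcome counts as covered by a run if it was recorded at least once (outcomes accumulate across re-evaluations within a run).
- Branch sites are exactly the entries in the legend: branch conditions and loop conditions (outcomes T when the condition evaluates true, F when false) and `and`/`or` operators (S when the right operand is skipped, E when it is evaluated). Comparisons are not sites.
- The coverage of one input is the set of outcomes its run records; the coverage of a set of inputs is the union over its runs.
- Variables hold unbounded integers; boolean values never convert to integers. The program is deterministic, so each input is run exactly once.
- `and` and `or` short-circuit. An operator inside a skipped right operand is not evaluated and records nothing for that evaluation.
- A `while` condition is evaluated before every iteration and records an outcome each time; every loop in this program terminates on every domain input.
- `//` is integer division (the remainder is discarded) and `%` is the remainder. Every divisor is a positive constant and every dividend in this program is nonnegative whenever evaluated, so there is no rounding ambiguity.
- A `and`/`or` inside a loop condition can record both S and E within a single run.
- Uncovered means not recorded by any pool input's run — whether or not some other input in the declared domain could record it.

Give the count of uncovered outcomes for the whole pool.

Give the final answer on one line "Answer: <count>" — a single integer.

run #1 (a=44) records B1=T, B2=E, B6=T, B9=F, B10=E, B11=T
run #2 (a=6) records B1=F, B2=S, B3=T, B4=E, B6=F, B7=T, B9=T, B9=F, B10=S, B10=E, B11=F, B12=F
run #3 (a=42) records B1=F, B2=S, B3=F, B4=E, B5=T, B6=T, B9=T, B9=F, B10=S, B10=E, B11=T
run #4 (a=21) records B1=F, B2=S, B3=F, B4=E, B5=T, B6=T, B9=T, B9=F, B10=S, B10=E, B11=F, B12=T
run #5 (a=11) records B1=F, B2=E, B3=F, B4=E, B5=T, B6=F, B7=F, B8=T, B9=T, B9=F, B10=S, B10=E, B11=T
run #6 (a=43) records B1=F, B2=S, B3=T, B4=S, B6=T, B9=T, B9=F, B10=S, B10=E, B11=T
run #7 (a=4) records B1=F, B2=S, B3=T, B4=S, B6=F, B7=T, B9=T, B9=F, B10=S, B10=E, B11=T
run #8 (a=30) records B1=F, B2=S, B3=F, B4=E, B5=T, B6=T, B9=T, B9=F, B10=S, B10=E, B11=F, B12=T
union over the pool: B1=T, B1=F, B2=S, B2=E, B3=T, B3=F, B4=S, B4=E, B5=T, B6=T, B6=F, B7=T, B7=F, B8=T, B9=T, B9=F, B10=S, B10=E, B11=T, B11=F, B12=T, B12=F
uncovered (2 of 24): B5=F, B8=F

Answer: 2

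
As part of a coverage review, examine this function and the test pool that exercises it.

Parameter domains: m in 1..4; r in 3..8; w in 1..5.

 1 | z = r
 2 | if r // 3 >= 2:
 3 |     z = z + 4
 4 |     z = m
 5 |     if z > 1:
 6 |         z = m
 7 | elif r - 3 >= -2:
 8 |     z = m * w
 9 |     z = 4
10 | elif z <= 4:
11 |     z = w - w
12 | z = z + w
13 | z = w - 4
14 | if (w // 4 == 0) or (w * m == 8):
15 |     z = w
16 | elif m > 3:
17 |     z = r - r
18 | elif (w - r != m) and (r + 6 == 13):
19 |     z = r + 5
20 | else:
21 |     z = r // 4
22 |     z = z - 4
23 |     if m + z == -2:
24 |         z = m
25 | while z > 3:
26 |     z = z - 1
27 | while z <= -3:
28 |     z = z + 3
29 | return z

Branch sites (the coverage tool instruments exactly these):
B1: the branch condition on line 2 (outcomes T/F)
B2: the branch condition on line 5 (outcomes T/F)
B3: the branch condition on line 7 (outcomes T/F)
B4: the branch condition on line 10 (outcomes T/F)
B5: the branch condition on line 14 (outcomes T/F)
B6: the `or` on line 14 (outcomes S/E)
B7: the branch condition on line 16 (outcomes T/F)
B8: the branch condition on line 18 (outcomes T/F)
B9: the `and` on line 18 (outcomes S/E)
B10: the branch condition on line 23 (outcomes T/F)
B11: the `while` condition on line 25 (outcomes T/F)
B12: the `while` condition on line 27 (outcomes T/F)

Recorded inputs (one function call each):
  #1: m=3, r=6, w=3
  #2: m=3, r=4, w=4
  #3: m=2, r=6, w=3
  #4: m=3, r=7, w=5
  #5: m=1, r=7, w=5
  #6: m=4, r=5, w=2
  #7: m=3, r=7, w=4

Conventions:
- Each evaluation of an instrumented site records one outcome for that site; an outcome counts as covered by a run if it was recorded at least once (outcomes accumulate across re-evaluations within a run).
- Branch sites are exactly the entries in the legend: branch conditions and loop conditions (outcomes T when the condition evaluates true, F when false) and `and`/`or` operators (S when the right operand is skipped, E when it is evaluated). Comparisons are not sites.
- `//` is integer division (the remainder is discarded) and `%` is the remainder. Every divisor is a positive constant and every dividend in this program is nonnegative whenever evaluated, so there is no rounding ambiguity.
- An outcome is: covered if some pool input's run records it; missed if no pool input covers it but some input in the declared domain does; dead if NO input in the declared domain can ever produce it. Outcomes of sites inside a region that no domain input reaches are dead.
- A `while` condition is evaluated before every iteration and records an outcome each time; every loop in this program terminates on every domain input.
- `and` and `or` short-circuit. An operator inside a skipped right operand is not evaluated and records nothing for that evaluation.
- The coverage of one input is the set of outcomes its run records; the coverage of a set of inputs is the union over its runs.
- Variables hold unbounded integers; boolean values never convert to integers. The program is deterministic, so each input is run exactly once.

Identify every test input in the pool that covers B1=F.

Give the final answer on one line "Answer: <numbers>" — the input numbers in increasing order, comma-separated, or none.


input #1 (m=3, r=6, w=3): does not record B1=F
input #2 (m=3, r=4, w=4): records B1=F
input #3 (m=2, r=6, w=3): does not record B1=F
input #4 (m=3, r=7, w=5): does not record B1=F
input #5 (m=1, r=7, w=5): does not record B1=F
input #6 (m=4, r=5, w=2): records B1=F
input #7 (m=3, r=7, w=4): does not record B1=F
Answer: 2, 6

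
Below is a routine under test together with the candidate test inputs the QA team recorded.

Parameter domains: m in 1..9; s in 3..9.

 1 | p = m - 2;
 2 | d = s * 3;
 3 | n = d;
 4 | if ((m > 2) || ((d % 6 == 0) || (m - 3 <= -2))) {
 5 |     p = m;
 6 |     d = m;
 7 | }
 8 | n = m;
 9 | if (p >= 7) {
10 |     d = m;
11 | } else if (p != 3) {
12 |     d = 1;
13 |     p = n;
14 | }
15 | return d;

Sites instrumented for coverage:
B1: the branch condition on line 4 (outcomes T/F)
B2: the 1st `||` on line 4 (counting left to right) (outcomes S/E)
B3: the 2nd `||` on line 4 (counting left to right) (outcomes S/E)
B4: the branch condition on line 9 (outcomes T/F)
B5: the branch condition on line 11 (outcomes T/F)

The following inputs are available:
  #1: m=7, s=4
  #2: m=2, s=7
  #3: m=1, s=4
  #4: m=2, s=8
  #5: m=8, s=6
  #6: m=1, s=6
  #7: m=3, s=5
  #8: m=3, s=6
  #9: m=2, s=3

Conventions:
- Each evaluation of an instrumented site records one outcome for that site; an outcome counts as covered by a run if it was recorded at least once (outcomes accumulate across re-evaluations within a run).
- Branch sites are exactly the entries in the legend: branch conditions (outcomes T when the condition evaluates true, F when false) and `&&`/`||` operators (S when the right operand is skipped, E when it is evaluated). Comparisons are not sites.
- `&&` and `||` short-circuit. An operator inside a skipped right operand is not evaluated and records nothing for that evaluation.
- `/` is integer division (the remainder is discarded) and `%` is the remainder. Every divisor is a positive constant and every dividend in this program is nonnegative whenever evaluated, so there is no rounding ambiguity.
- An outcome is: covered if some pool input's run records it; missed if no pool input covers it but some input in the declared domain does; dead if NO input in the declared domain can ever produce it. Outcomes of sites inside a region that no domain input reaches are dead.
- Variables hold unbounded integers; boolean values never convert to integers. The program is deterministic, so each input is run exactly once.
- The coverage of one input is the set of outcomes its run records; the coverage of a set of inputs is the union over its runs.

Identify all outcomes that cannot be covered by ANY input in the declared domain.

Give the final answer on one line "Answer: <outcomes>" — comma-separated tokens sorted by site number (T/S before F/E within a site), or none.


checking every outcome against all 63 domain inputs:
  reachable outcomes have witnesses, e.g. B1=T (e.g. m=1, s=3), B1=F (e.g. m=2, s=3), B2=S (e.g. m=3, s=3), B2=E (e.g. m=1, s=3)
Answer: none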